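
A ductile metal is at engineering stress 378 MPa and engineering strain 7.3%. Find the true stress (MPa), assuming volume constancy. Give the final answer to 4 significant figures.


sigma_true = sigma_eng * (1 + epsilon_eng)
sigma_true = 378 * (1 + 0.073)
sigma_true = 405.6 MPa


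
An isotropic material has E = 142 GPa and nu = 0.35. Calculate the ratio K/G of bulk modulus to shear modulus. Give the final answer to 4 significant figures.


G = E / (2*(1+nu))
G = 142 / (2*(1+0.35)) = 52.5926 GPa
K = E / (3*(1-2*nu))
K = 142 / (3*(1-2*0.35)) = 157.778 GPa
K/G = 157.778 / 52.5926 = 3


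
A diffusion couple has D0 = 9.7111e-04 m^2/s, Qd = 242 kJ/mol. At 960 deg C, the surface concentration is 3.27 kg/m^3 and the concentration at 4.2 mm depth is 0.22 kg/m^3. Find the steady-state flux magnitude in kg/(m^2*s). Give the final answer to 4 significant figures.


Step 1: D = D0 * exp(-Qd/(R*T))
T = 960 + 273.15 = 1233.15 K
D = 9.7111e-04 * exp(-242e3 / (8.314 * 1233.15)) = 5.44617e-14 m^2/s
Step 2: J = D * (C1 - C2) / dx
J = 5.44617e-14 * (3.27 - 0.22) / 4.2e-03
J = 3.955e-11 kg/(m^2*s)


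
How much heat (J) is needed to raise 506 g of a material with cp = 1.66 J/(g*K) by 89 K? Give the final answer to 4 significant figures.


Q = m * cp * dT
Q = 506 * 1.66 * 89
Q = 74760 J


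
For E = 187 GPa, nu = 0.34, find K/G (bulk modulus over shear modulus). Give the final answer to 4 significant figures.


G = E / (2*(1+nu))
G = 187 / (2*(1+0.34)) = 69.7761 GPa
K = E / (3*(1-2*nu))
K = 187 / (3*(1-2*0.34)) = 194.792 GPa
K/G = 194.792 / 69.7761 = 2.792


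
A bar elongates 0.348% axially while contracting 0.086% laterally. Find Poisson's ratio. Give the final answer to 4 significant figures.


nu = -epsilon_lat / epsilon_axial
Lateral strain is contraction (negative), so using magnitudes:
nu = 0.086 / 0.348
nu = 0.2471


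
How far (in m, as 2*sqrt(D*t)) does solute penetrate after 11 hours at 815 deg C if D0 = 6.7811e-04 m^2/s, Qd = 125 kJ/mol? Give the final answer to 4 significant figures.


Step 1: D = D0 * exp(-Qd/(R*T))
T = 1088.15 K
D = 6.7811e-04 * exp(-125e3 / (8.314 * 1088.15)) = 6.77155e-10 m^2/s
Step 2: L = 2*sqrt(D*t)
t = 11 h = 39600 s
L = 2*sqrt(6.77155e-10 * 39600) = 0.01036 m


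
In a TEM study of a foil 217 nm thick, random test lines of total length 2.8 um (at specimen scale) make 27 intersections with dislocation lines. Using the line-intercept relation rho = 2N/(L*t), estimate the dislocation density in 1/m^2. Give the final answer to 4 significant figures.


rho = 2N / (L * t)
L = 2.8 um = 2.8e-06 m, t = 217 nm = 2.17e-07 m
rho = 2 * 27 / (2.8e-06 * 2.17e-07)
rho = 8.887e+13 1/m^2


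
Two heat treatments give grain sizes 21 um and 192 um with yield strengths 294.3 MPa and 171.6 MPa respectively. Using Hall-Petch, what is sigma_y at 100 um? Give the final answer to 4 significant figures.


sigma_y = sigma0 + k / sqrt(d)
1/sqrt(d1) = 1/sqrt(2.1e-05) = 218.218;  1/sqrt(d2) = 72.1688
k = (sigma1 - sigma2) / (1/sqrt(d1) - 1/sqrt(d2)) = (294.3 - 171.6) / (218.218 - 72.1688) = 0.840128 MPa*m^0.5
sigma0 = sigma1 - k/sqrt(d1) = 294.3 - 0.840128*218.218 = 110.969 MPa
sigma_y(d3) = 110.969 + 0.840128 / sqrt(1e-04) = 195 MPa


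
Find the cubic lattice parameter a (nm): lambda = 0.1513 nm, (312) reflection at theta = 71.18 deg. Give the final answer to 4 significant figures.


d = lambda / (2*sin(theta))
d = 0.1513 / (2*sin(71.18 deg))
d = 0.0799229 nm
a = d * sqrt(h^2+k^2+l^2) = 0.0799229 * sqrt(14)
a = 0.299 nm


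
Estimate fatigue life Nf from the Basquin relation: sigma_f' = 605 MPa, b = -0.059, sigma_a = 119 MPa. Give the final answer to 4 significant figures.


sigma_a = sigma_f' * (2*Nf)^b
2*Nf = (sigma_a / sigma_f')^(1/b)
2*Nf = (119 / 605)^(1/-0.059)
2*Nf = 9.32468e+11
Nf = 4.662e+11 cycles


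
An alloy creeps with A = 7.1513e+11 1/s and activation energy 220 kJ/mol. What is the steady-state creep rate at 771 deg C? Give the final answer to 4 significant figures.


rate = A * exp(-Q / (R*T))
T = 771 + 273.15 = 1044.15 K
rate = 7.1513e+11 * exp(-220e3 / (8.314 * 1044.15))
rate = 7.051 1/s


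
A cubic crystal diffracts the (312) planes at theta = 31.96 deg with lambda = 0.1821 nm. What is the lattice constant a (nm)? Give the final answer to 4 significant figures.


d = lambda / (2*sin(theta))
d = 0.1821 / (2*sin(31.96 deg))
d = 0.172011 nm
a = d * sqrt(h^2+k^2+l^2) = 0.172011 * sqrt(14)
a = 0.6436 nm


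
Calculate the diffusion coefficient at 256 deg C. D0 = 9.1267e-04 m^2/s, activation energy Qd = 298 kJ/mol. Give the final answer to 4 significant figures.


D = D0 * exp(-Qd / (R*T))
T = 529.15 K
D = 9.1267e-04 * exp(-298e3 / (8.314 * 529.15))
D = 3.487e-33 m^2/s


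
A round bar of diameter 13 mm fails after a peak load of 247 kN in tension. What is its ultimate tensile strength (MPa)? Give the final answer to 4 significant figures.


A0 = pi*(d/2)^2 = pi*(13/2)^2 = 132.732 mm^2
UTS = F_max / A0 = 247*1000 / 132.732
UTS = 1861 MPa


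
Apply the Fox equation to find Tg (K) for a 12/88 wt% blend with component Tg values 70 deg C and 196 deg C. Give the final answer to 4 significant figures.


1/Tg = w1/Tg1 + w2/Tg2 (in Kelvin)
Tg1 = 343.15 K, Tg2 = 469.15 K
1/Tg = 0.12/343.15 + 0.88/469.15
Tg = 449.4 K


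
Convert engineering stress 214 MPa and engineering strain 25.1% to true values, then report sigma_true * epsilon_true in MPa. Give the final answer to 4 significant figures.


sigma_true = sigma_eng * (1 + epsilon_eng)
sigma_true = 214 * (1 + 0.251) = 267.714 MPa
epsilon_true = ln(1 + epsilon_eng)
epsilon_true = ln(1 + 0.251) = 0.223943
sigma_true * epsilon_true = 267.714 * 0.223943 = 59.95 MPa


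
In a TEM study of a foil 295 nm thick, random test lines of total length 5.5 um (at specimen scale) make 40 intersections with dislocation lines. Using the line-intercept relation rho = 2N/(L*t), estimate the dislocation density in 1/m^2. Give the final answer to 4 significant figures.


rho = 2N / (L * t)
L = 5.5 um = 5.5e-06 m, t = 295 nm = 2.95e-07 m
rho = 2 * 40 / (5.5e-06 * 2.95e-07)
rho = 4.931e+13 1/m^2


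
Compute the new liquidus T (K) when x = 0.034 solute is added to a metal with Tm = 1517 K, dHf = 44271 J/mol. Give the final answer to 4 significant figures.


dT = R*Tm^2*x / dHf
dT = 8.314 * 1517^2 * 0.034 / 44271
dT = 14.694 K
T_new = 1517 - 14.694 = 1502 K


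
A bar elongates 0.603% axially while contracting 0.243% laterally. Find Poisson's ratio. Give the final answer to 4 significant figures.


nu = -epsilon_lat / epsilon_axial
Lateral strain is contraction (negative), so using magnitudes:
nu = 0.243 / 0.603
nu = 0.403


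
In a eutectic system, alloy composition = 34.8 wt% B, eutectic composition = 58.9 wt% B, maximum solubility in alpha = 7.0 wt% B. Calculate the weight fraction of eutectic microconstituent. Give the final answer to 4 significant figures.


f_primary = (C_e - C0) / (C_e - C_alpha_max)
f_primary = (58.9 - 34.8) / (58.9 - 7.0)
f_primary = 0.464355
f_eutectic = 1 - 0.464355 = 0.5356


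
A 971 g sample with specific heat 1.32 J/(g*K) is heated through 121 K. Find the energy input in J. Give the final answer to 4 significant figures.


Q = m * cp * dT
Q = 971 * 1.32 * 121
Q = 155100 J


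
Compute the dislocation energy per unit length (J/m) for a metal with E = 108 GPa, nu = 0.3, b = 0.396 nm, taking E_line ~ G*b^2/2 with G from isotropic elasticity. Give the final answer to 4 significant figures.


Step 1: G = E / (2*(1+nu))
G = 108 / (2*(1+0.3)) = 41.5385 GPa = 4.15385e+10 Pa
Step 2: E_line = G*b^2/2
b = 0.396 nm = 3.96e-10 m
E_line = 0.5 * 4.15385e+10 * (3.96e-10)^2 = 3.257e-09 J/m


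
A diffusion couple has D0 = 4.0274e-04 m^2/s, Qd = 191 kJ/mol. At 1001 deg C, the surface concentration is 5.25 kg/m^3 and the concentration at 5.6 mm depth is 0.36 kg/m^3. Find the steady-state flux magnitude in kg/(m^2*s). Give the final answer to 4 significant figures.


Step 1: D = D0 * exp(-Qd/(R*T))
T = 1001 + 273.15 = 1274.15 K
D = 4.0274e-04 * exp(-191e3 / (8.314 * 1274.15)) = 5.9507e-12 m^2/s
Step 2: J = D * (C1 - C2) / dx
J = 5.9507e-12 * (5.25 - 0.36) / 5.6e-03
J = 5.196e-09 kg/(m^2*s)


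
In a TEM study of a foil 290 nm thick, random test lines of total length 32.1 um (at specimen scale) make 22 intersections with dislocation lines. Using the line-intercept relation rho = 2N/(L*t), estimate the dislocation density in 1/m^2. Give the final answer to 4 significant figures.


rho = 2N / (L * t)
L = 32.1 um = 3.21e-05 m, t = 290 nm = 2.9e-07 m
rho = 2 * 22 / (3.21e-05 * 2.9e-07)
rho = 4.727e+12 1/m^2


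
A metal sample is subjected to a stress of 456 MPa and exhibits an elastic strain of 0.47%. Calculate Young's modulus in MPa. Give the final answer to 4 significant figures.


E = sigma / epsilon
epsilon = 0.47% = 4.7e-03
E = 456 / 4.7e-03
E = 97020 MPa


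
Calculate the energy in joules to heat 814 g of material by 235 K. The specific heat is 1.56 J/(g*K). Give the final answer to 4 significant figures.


Q = m * cp * dT
Q = 814 * 1.56 * 235
Q = 298400 J


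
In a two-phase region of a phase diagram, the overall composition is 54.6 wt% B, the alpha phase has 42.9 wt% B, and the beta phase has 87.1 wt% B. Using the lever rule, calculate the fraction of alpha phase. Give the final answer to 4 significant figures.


f_alpha = (C_beta - C0) / (C_beta - C_alpha)
f_alpha = (87.1 - 54.6) / (87.1 - 42.9)
f_alpha = 0.7353


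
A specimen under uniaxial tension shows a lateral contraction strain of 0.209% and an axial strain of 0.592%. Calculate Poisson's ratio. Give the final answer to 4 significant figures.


nu = -epsilon_lat / epsilon_axial
Lateral strain is contraction (negative), so using magnitudes:
nu = 0.209 / 0.592
nu = 0.353


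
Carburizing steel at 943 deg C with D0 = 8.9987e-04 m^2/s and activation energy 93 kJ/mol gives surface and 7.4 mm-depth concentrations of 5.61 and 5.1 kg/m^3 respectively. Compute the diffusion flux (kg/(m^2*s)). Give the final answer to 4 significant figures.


Step 1: D = D0 * exp(-Qd/(R*T))
T = 943 + 273.15 = 1216.15 K
D = 8.9987e-04 * exp(-93e3 / (8.314 * 1216.15)) = 9.11191e-08 m^2/s
Step 2: J = D * (C1 - C2) / dx
J = 9.11191e-08 * (5.61 - 5.1) / 7.4e-03
J = 6.28e-06 kg/(m^2*s)


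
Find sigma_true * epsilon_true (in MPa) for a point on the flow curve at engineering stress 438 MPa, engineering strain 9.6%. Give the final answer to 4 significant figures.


sigma_true = sigma_eng * (1 + epsilon_eng)
sigma_true = 438 * (1 + 0.096) = 480.048 MPa
epsilon_true = ln(1 + epsilon_eng)
epsilon_true = ln(1 + 0.096) = 0.0916672
sigma_true * epsilon_true = 480.048 * 0.0916672 = 44 MPa


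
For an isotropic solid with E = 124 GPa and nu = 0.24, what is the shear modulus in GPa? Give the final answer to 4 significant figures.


G = E / (2*(1+nu))
G = 124 / (2*(1+0.24))
G = 50 GPa


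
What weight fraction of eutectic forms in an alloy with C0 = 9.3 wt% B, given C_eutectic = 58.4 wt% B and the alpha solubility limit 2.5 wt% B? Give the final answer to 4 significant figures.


f_primary = (C_e - C0) / (C_e - C_alpha_max)
f_primary = (58.4 - 9.3) / (58.4 - 2.5)
f_primary = 0.878354
f_eutectic = 1 - 0.878354 = 0.1216


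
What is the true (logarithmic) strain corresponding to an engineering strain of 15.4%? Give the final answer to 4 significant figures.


epsilon_true = ln(1 + epsilon_eng)
epsilon_true = ln(1 + 0.154)
epsilon_true = 0.1432


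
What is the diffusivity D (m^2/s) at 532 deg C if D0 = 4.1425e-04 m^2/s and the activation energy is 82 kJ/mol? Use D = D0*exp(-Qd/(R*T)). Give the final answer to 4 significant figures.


D = D0 * exp(-Qd / (R*T))
T = 805.15 K
D = 4.1425e-04 * exp(-82e3 / (8.314 * 805.15))
D = 1.983e-09 m^2/s


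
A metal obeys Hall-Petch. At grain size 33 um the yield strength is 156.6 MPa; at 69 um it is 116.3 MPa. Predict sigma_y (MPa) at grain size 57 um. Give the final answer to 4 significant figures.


sigma_y = sigma0 + k / sqrt(d)
1/sqrt(d1) = 1/sqrt(3.3e-05) = 174.078;  1/sqrt(d2) = 120.386
k = (sigma1 - sigma2) / (1/sqrt(d1) - 1/sqrt(d2)) = (156.6 - 116.3) / (174.078 - 120.386) = 0.75058 MPa*m^0.5
sigma0 = sigma1 - k/sqrt(d1) = 156.6 - 0.75058*174.078 = 25.9408 MPa
sigma_y(d3) = 25.9408 + 0.75058 / sqrt(5.7e-05) = 125.4 MPa


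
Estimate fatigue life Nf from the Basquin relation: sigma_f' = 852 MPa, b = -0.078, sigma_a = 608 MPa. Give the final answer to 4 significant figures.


sigma_a = sigma_f' * (2*Nf)^b
2*Nf = (sigma_a / sigma_f')^(1/b)
2*Nf = (608 / 852)^(1/-0.078)
2*Nf = 75.6253
Nf = 37.81 cycles


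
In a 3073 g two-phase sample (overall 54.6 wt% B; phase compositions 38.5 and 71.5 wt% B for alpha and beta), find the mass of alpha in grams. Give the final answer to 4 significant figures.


f_alpha = (C_beta - C0) / (C_beta - C_alpha)
f_alpha = (71.5 - 54.6) / (71.5 - 38.5) = 0.512121
m_alpha = f_alpha * m_total = 0.512121 * 3073 = 1574 g


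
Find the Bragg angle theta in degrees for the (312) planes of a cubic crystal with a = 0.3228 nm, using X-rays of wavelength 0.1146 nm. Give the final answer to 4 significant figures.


d = a / sqrt(h^2+k^2+l^2)
d = 0.3228 / sqrt(14) = 0.0862719 nm
lambda = 2*d*sin(theta)  =>  sin(theta) = lambda / (2*d)
sin(theta) = 0.1146 / (2 * 0.0862719) = 0.664179
theta = 41.62 deg


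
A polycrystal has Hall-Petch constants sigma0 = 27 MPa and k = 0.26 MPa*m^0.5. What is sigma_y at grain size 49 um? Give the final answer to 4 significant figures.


sigma_y = sigma0 + k / sqrt(d)
d = 49 um = 4.9e-05 m
sigma_y = 27 + 0.26 / sqrt(4.9e-05)
sigma_y = 64.14 MPa


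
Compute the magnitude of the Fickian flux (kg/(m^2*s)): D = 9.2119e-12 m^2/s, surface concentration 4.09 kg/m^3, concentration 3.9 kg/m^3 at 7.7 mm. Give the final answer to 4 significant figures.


J = -D * (dC/dx) = D * (C1 - C2) / dx
J = 9.2119e-12 * (4.09 - 3.9) / 7.7e-03
J = 2.273e-10 kg/(m^2*s)


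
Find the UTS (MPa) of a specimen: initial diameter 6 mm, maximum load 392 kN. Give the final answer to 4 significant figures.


A0 = pi*(d/2)^2 = pi*(6/2)^2 = 28.2743 mm^2
UTS = F_max / A0 = 392*1000 / 28.2743
UTS = 13860 MPa


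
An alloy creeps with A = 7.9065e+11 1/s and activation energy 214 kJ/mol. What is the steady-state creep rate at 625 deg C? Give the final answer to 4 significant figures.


rate = A * exp(-Q / (R*T))
T = 625 + 273.15 = 898.15 K
rate = 7.9065e+11 * exp(-214e3 / (8.314 * 898.15))
rate = 0.283 1/s


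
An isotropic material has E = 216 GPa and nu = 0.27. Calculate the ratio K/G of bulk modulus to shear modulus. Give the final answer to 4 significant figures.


G = E / (2*(1+nu))
G = 216 / (2*(1+0.27)) = 85.0394 GPa
K = E / (3*(1-2*nu))
K = 216 / (3*(1-2*0.27)) = 156.522 GPa
K/G = 156.522 / 85.0394 = 1.841


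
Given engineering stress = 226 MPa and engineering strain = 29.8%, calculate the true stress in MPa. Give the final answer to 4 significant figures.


sigma_true = sigma_eng * (1 + epsilon_eng)
sigma_true = 226 * (1 + 0.298)
sigma_true = 293.3 MPa


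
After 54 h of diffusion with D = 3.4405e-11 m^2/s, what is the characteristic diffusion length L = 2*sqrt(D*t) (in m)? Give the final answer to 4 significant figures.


t = 54 hr = 194400 s
Diffusion length = 2*sqrt(D*t)
= 2*sqrt(3.4405e-11 * 194400)
= 5.172e-03 m


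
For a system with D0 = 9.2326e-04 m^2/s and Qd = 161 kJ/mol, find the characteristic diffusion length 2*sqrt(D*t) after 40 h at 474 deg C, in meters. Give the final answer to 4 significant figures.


Step 1: D = D0 * exp(-Qd/(R*T))
T = 747.15 K
D = 9.2326e-04 * exp(-161e3 / (8.314 * 747.15)) = 5.11811e-15 m^2/s
Step 2: L = 2*sqrt(D*t)
t = 40 h = 144000 s
L = 2*sqrt(5.11811e-15 * 144000) = 5.43e-05 m


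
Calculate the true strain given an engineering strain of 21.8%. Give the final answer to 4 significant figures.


epsilon_true = ln(1 + epsilon_eng)
epsilon_true = ln(1 + 0.218)
epsilon_true = 0.1972


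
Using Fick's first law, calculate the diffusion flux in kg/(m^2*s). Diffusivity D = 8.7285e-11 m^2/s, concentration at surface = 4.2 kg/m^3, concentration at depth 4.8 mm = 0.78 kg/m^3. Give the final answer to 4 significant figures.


J = -D * (dC/dx) = D * (C1 - C2) / dx
J = 8.7285e-11 * (4.2 - 0.78) / 4.8e-03
J = 6.219e-08 kg/(m^2*s)


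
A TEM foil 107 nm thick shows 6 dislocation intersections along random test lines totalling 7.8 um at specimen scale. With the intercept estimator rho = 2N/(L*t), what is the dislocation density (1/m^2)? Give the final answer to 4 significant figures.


rho = 2N / (L * t)
L = 7.8 um = 7.8e-06 m, t = 107 nm = 1.07e-07 m
rho = 2 * 6 / (7.8e-06 * 1.07e-07)
rho = 1.438e+13 1/m^2


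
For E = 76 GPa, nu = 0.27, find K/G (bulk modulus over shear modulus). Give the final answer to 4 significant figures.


G = E / (2*(1+nu))
G = 76 / (2*(1+0.27)) = 29.9213 GPa
K = E / (3*(1-2*nu))
K = 76 / (3*(1-2*0.27)) = 55.0725 GPa
K/G = 55.0725 / 29.9213 = 1.841


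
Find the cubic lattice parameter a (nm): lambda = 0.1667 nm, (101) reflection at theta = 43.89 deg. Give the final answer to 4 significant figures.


d = lambda / (2*sin(theta))
d = 0.1667 / (2*sin(43.89 deg))
d = 0.120226 nm
a = d * sqrt(h^2+k^2+l^2) = 0.120226 * sqrt(2)
a = 0.17 nm


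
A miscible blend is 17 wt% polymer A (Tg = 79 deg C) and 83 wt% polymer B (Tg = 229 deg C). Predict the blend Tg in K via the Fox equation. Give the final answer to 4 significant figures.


1/Tg = w1/Tg1 + w2/Tg2 (in Kelvin)
Tg1 = 352.15 K, Tg2 = 502.15 K
1/Tg = 0.17/352.15 + 0.83/502.15
Tg = 468.2 K


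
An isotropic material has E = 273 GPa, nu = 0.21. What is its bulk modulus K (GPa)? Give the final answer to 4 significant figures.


K = E / (3*(1-2*nu))
K = 273 / (3*(1-2*0.21))
K = 156.9 GPa


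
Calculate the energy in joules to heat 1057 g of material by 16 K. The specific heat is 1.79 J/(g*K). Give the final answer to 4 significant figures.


Q = m * cp * dT
Q = 1057 * 1.79 * 16
Q = 30270 J


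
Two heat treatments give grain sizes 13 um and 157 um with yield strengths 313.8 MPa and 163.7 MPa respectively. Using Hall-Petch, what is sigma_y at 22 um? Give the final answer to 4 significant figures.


sigma_y = sigma0 + k / sqrt(d)
1/sqrt(d1) = 1/sqrt(1.3e-05) = 277.35;  1/sqrt(d2) = 79.8087
k = (sigma1 - sigma2) / (1/sqrt(d1) - 1/sqrt(d2)) = (313.8 - 163.7) / (277.35 - 79.8087) = 0.759841 MPa*m^0.5
sigma0 = sigma1 - k/sqrt(d1) = 313.8 - 0.759841*277.35 = 103.058 MPa
sigma_y(d3) = 103.058 + 0.759841 / sqrt(2.2e-05) = 265.1 MPa


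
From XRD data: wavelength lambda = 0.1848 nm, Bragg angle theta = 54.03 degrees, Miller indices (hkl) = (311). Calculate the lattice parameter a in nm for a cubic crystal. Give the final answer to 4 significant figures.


d = lambda / (2*sin(theta))
d = 0.1848 / (2*sin(54.03 deg))
d = 0.114169 nm
a = d * sqrt(h^2+k^2+l^2) = 0.114169 * sqrt(11)
a = 0.3787 nm


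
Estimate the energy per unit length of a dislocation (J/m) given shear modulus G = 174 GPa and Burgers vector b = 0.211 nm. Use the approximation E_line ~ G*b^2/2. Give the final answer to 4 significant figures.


E = G*b^2/2
b = 0.211 nm = 2.11e-10 m
G = 174 GPa = 1.74e+11 Pa
E = 0.5 * 1.74e+11 * (2.11e-10)^2
E = 3.873e-09 J/m


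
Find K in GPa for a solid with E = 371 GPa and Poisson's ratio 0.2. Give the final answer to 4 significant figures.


K = E / (3*(1-2*nu))
K = 371 / (3*(1-2*0.2))
K = 206.1 GPa


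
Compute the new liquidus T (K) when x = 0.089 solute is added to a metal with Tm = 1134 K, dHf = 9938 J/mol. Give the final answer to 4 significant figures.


dT = R*Tm^2*x / dHf
dT = 8.314 * 1134^2 * 0.089 / 9938
dT = 95.7474 K
T_new = 1134 - 95.7474 = 1038 K


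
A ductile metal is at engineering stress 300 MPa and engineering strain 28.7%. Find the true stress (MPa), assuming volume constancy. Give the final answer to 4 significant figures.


sigma_true = sigma_eng * (1 + epsilon_eng)
sigma_true = 300 * (1 + 0.287)
sigma_true = 386.1 MPa


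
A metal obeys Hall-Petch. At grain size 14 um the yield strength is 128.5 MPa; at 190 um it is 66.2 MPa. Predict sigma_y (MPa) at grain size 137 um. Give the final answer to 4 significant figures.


sigma_y = sigma0 + k / sqrt(d)
1/sqrt(d1) = 1/sqrt(1.4e-05) = 267.261;  1/sqrt(d2) = 72.5476
k = (sigma1 - sigma2) / (1/sqrt(d1) - 1/sqrt(d2)) = (128.5 - 66.2) / (267.261 - 72.5476) = 0.319957 MPa*m^0.5
sigma0 = sigma1 - k/sqrt(d1) = 128.5 - 0.319957*267.261 = 42.9879 MPa
sigma_y(d3) = 42.9879 + 0.319957 / sqrt(1.37e-04) = 70.32 MPa


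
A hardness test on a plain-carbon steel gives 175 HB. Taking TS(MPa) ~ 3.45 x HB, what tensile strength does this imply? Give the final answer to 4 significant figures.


TS (MPa) = 3.45 * HB
TS = 3.45 * 175
TS = 603.8 MPa


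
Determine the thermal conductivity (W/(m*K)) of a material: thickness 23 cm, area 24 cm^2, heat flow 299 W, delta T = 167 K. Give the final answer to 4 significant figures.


k = Q*L / (A*dT)
L = 0.23 m, A = 2.4e-03 m^2
k = 299 * 0.23 / (2.4e-03 * 167)
k = 171.6 W/(m*K)


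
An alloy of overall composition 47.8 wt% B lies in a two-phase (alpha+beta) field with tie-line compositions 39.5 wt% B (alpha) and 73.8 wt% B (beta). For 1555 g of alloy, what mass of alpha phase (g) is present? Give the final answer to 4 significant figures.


f_alpha = (C_beta - C0) / (C_beta - C_alpha)
f_alpha = (73.8 - 47.8) / (73.8 - 39.5) = 0.758017
m_alpha = f_alpha * m_total = 0.758017 * 1555 = 1179 g


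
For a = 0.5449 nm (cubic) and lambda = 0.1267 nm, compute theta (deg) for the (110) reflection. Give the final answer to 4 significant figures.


d = a / sqrt(h^2+k^2+l^2)
d = 0.5449 / sqrt(2) = 0.385302 nm
lambda = 2*d*sin(theta)  =>  sin(theta) = lambda / (2*d)
sin(theta) = 0.1267 / (2 * 0.385302) = 0.164416
theta = 9.463 deg


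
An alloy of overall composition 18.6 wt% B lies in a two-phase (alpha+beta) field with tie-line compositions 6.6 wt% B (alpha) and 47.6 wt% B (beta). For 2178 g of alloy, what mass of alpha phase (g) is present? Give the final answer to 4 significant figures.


f_alpha = (C_beta - C0) / (C_beta - C_alpha)
f_alpha = (47.6 - 18.6) / (47.6 - 6.6) = 0.707317
m_alpha = f_alpha * m_total = 0.707317 * 2178 = 1541 g


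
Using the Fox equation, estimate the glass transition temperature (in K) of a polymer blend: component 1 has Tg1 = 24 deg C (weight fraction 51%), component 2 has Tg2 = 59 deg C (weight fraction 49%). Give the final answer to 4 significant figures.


1/Tg = w1/Tg1 + w2/Tg2 (in Kelvin)
Tg1 = 297.15 K, Tg2 = 332.15 K
1/Tg = 0.51/297.15 + 0.49/332.15
Tg = 313.3 K


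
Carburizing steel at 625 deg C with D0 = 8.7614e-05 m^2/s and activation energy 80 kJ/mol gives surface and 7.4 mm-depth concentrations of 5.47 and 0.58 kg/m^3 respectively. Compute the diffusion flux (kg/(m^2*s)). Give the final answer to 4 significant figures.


Step 1: D = D0 * exp(-Qd/(R*T))
T = 625 + 273.15 = 898.15 K
D = 8.7614e-05 * exp(-80e3 / (8.314 * 898.15)) = 1.94878e-09 m^2/s
Step 2: J = D * (C1 - C2) / dx
J = 1.94878e-09 * (5.47 - 0.58) / 7.4e-03
J = 1.288e-06 kg/(m^2*s)


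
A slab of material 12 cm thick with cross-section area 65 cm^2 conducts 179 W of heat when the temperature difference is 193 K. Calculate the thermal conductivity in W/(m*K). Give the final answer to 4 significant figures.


k = Q*L / (A*dT)
L = 0.12 m, A = 6.5e-03 m^2
k = 179 * 0.12 / (6.5e-03 * 193)
k = 17.12 W/(m*K)


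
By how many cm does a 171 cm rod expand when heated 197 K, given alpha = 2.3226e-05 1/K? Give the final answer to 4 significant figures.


dL = L0 * alpha * dT
dL = 171 * 2.3226e-05 * 197
dL = 0.7824 cm


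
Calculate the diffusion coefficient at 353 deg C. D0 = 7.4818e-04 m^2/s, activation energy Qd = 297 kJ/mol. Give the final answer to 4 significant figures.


D = D0 * exp(-Qd / (R*T))
T = 626.15 K
D = 7.4818e-04 * exp(-297e3 / (8.314 * 626.15))
D = 1.25e-28 m^2/s


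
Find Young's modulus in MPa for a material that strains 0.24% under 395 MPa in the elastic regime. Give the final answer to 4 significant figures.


E = sigma / epsilon
epsilon = 0.24% = 2.4e-03
E = 395 / 2.4e-03
E = 164600 MPa


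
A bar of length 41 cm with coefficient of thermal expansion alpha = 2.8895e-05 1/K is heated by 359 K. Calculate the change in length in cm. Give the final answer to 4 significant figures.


dL = L0 * alpha * dT
dL = 41 * 2.8895e-05 * 359
dL = 0.4253 cm


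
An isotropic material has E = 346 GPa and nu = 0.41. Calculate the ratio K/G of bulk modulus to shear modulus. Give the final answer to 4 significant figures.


G = E / (2*(1+nu))
G = 346 / (2*(1+0.41)) = 122.695 GPa
K = E / (3*(1-2*nu))
K = 346 / (3*(1-2*0.41)) = 640.741 GPa
K/G = 640.741 / 122.695 = 5.222


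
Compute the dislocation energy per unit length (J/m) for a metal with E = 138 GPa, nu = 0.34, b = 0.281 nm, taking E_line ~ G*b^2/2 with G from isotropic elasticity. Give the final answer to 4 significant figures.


Step 1: G = E / (2*(1+nu))
G = 138 / (2*(1+0.34)) = 51.4925 GPa = 5.14925e+10 Pa
Step 2: E_line = G*b^2/2
b = 0.281 nm = 2.81e-10 m
E_line = 0.5 * 5.14925e+10 * (2.81e-10)^2 = 2.033e-09 J/m


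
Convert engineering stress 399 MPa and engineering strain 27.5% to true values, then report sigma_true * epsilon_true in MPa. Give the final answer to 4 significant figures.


sigma_true = sigma_eng * (1 + epsilon_eng)
sigma_true = 399 * (1 + 0.275) = 508.725 MPa
epsilon_true = ln(1 + epsilon_eng)
epsilon_true = ln(1 + 0.275) = 0.242946
sigma_true * epsilon_true = 508.725 * 0.242946 = 123.6 MPa


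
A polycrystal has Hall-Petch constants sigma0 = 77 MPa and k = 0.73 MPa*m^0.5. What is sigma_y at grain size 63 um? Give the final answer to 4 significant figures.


sigma_y = sigma0 + k / sqrt(d)
d = 63 um = 6.3e-05 m
sigma_y = 77 + 0.73 / sqrt(6.3e-05)
sigma_y = 169 MPa


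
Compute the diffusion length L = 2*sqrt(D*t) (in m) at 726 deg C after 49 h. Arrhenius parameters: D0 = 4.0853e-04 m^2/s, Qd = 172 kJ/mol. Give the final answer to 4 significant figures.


Step 1: D = D0 * exp(-Qd/(R*T))
T = 999.15 K
D = 4.0853e-04 * exp(-172e3 / (8.314 * 999.15)) = 4.15813e-13 m^2/s
Step 2: L = 2*sqrt(D*t)
t = 49 h = 176400 s
L = 2*sqrt(4.15813e-13 * 176400) = 5.417e-04 m


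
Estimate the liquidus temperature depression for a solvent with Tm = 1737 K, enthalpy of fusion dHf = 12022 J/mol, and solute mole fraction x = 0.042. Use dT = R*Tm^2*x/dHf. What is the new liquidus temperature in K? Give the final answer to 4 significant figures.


dT = R*Tm^2*x / dHf
dT = 8.314 * 1737^2 * 0.042 / 12022
dT = 87.6359 K
T_new = 1737 - 87.6359 = 1649 K


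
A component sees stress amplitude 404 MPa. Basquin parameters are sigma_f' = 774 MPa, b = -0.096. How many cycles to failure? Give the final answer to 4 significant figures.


sigma_a = sigma_f' * (2*Nf)^b
2*Nf = (sigma_a / sigma_f')^(1/b)
2*Nf = (404 / 774)^(1/-0.096)
2*Nf = 873.466
Nf = 436.7 cycles


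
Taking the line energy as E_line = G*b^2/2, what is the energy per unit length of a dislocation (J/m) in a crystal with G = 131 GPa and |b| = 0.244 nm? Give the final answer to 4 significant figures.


E = G*b^2/2
b = 0.244 nm = 2.44e-10 m
G = 131 GPa = 1.31e+11 Pa
E = 0.5 * 1.31e+11 * (2.44e-10)^2
E = 3.9e-09 J/m


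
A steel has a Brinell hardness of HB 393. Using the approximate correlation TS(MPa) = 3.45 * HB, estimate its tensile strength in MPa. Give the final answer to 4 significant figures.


TS (MPa) = 3.45 * HB
TS = 3.45 * 393
TS = 1356 MPa


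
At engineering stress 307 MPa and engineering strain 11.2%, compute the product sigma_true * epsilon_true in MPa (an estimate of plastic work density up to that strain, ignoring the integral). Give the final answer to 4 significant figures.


sigma_true = sigma_eng * (1 + epsilon_eng)
sigma_true = 307 * (1 + 0.112) = 341.384 MPa
epsilon_true = ln(1 + epsilon_eng)
epsilon_true = ln(1 + 0.112) = 0.10616
sigma_true * epsilon_true = 341.384 * 0.10616 = 36.24 MPa


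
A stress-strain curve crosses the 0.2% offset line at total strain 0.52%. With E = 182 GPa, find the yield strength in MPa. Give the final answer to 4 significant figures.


Offset strain = 0.002
Elastic strain at yield = total_strain - offset = 5.2e-03 - 0.002 = 3.2e-03
sigma_y = E * elastic_strain = 182000 * 3.2e-03
sigma_y = 582.4 MPa


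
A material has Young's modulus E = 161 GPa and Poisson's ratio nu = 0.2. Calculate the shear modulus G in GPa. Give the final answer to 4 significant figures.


G = E / (2*(1+nu))
G = 161 / (2*(1+0.2))
G = 67.08 GPa


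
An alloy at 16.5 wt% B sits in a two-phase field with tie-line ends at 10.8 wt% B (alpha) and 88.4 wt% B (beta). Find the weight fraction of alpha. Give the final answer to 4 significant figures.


f_alpha = (C_beta - C0) / (C_beta - C_alpha)
f_alpha = (88.4 - 16.5) / (88.4 - 10.8)
f_alpha = 0.9265


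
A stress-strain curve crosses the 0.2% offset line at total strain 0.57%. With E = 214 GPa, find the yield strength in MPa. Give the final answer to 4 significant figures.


Offset strain = 0.002
Elastic strain at yield = total_strain - offset = 5.7e-03 - 0.002 = 3.7e-03
sigma_y = E * elastic_strain = 214000 * 3.7e-03
sigma_y = 791.8 MPa


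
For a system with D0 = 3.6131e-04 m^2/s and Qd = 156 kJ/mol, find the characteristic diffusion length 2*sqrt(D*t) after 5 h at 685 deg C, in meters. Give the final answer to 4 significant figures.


Step 1: D = D0 * exp(-Qd/(R*T))
T = 958.15 K
D = 3.6131e-04 * exp(-156e3 / (8.314 * 958.15)) = 1.12994e-12 m^2/s
Step 2: L = 2*sqrt(D*t)
t = 5 h = 18000 s
L = 2*sqrt(1.12994e-12 * 18000) = 2.852e-04 m


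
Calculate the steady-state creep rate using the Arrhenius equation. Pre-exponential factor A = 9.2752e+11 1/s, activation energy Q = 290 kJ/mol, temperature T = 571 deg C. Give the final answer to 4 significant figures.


rate = A * exp(-Q / (R*T))
T = 571 + 273.15 = 844.15 K
rate = 9.2752e+11 * exp(-290e3 / (8.314 * 844.15))
rate = 1.052e-06 1/s


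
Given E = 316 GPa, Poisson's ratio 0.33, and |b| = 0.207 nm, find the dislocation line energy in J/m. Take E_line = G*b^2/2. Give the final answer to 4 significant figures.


Step 1: G = E / (2*(1+nu))
G = 316 / (2*(1+0.33)) = 118.797 GPa = 1.18797e+11 Pa
Step 2: E_line = G*b^2/2
b = 0.207 nm = 2.07e-10 m
E_line = 0.5 * 1.18797e+11 * (2.07e-10)^2 = 2.545e-09 J/m


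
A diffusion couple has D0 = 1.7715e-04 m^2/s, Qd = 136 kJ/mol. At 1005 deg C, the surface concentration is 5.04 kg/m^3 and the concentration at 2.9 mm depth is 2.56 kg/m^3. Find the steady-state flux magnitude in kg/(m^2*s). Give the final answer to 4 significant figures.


Step 1: D = D0 * exp(-Qd/(R*T))
T = 1005 + 273.15 = 1278.15 K
D = 1.7715e-04 * exp(-136e3 / (8.314 * 1278.15)) = 4.89978e-10 m^2/s
Step 2: J = D * (C1 - C2) / dx
J = 4.89978e-10 * (5.04 - 2.56) / 2.9e-03
J = 4.19e-07 kg/(m^2*s)


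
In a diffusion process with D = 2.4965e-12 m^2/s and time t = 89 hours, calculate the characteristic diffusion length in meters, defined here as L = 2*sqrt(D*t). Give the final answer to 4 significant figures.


t = 89 hr = 320400 s
Diffusion length = 2*sqrt(D*t)
= 2*sqrt(2.4965e-12 * 320400)
= 1.789e-03 m


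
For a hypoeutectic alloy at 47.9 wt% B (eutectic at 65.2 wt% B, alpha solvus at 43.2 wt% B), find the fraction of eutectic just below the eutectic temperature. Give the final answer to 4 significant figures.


f_primary = (C_e - C0) / (C_e - C_alpha_max)
f_primary = (65.2 - 47.9) / (65.2 - 43.2)
f_primary = 0.786364
f_eutectic = 1 - 0.786364 = 0.2136


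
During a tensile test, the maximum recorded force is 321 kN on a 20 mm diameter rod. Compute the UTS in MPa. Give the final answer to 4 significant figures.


A0 = pi*(d/2)^2 = pi*(20/2)^2 = 314.159 mm^2
UTS = F_max / A0 = 321*1000 / 314.159
UTS = 1022 MPa


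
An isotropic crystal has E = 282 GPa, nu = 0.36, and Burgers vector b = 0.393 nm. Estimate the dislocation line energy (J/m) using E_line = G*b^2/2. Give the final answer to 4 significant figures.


Step 1: G = E / (2*(1+nu))
G = 282 / (2*(1+0.36)) = 103.676 GPa = 1.03676e+11 Pa
Step 2: E_line = G*b^2/2
b = 0.393 nm = 3.93e-10 m
E_line = 0.5 * 1.03676e+11 * (3.93e-10)^2 = 8.006e-09 J/m


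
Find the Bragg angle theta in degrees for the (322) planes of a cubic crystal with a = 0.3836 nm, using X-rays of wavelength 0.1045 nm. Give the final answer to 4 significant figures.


d = a / sqrt(h^2+k^2+l^2)
d = 0.3836 / sqrt(17) = 0.0930367 nm
lambda = 2*d*sin(theta)  =>  sin(theta) = lambda / (2*d)
sin(theta) = 0.1045 / (2 * 0.0930367) = 0.561607
theta = 34.17 deg


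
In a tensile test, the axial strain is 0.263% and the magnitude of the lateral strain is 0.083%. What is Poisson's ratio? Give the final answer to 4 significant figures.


nu = -epsilon_lat / epsilon_axial
Lateral strain is contraction (negative), so using magnitudes:
nu = 0.083 / 0.263
nu = 0.3156


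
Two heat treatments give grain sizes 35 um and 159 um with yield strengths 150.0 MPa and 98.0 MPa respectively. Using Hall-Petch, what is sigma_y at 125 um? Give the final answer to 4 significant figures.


sigma_y = sigma0 + k / sqrt(d)
1/sqrt(d1) = 1/sqrt(3.5e-05) = 169.031;  1/sqrt(d2) = 79.3052
k = (sigma1 - sigma2) / (1/sqrt(d1) - 1/sqrt(d2)) = (150.0 - 98.0) / (169.031 - 79.3052) = 0.579544 MPa*m^0.5
sigma0 = sigma1 - k/sqrt(d1) = 150.0 - 0.579544*169.031 = 52.0392 MPa
sigma_y(d3) = 52.0392 + 0.579544 / sqrt(1.25e-04) = 103.9 MPa


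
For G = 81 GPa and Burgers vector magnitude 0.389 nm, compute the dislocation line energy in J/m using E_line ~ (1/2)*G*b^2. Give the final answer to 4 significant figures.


E = G*b^2/2
b = 0.389 nm = 3.89e-10 m
G = 81 GPa = 8.1e+10 Pa
E = 0.5 * 8.1e+10 * (3.89e-10)^2
E = 6.129e-09 J/m


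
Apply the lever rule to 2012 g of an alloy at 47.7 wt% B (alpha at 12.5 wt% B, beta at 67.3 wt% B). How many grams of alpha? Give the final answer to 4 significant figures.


f_alpha = (C_beta - C0) / (C_beta - C_alpha)
f_alpha = (67.3 - 47.7) / (67.3 - 12.5) = 0.357664
m_alpha = f_alpha * m_total = 0.357664 * 2012 = 719.6 g


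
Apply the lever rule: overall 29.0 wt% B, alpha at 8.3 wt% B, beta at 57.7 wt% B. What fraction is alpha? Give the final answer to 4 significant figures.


f_alpha = (C_beta - C0) / (C_beta - C_alpha)
f_alpha = (57.7 - 29.0) / (57.7 - 8.3)
f_alpha = 0.581


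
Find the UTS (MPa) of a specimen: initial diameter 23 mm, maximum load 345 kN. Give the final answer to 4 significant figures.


A0 = pi*(d/2)^2 = pi*(23/2)^2 = 415.476 mm^2
UTS = F_max / A0 = 345*1000 / 415.476
UTS = 830.4 MPa


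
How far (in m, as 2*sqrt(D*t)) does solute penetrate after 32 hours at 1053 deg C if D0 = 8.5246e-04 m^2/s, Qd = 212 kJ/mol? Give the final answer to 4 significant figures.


Step 1: D = D0 * exp(-Qd/(R*T))
T = 1326.15 K
D = 8.5246e-04 * exp(-212e3 / (8.314 * 1326.15)) = 3.80257e-12 m^2/s
Step 2: L = 2*sqrt(D*t)
t = 32 h = 115200 s
L = 2*sqrt(3.80257e-12 * 115200) = 1.324e-03 m


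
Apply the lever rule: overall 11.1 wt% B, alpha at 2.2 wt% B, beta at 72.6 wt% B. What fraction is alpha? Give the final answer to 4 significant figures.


f_alpha = (C_beta - C0) / (C_beta - C_alpha)
f_alpha = (72.6 - 11.1) / (72.6 - 2.2)
f_alpha = 0.8736


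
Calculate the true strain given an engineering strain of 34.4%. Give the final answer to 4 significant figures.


epsilon_true = ln(1 + epsilon_eng)
epsilon_true = ln(1 + 0.344)
epsilon_true = 0.2957


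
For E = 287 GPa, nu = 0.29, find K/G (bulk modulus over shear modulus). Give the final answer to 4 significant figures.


G = E / (2*(1+nu))
G = 287 / (2*(1+0.29)) = 111.24 GPa
K = E / (3*(1-2*nu))
K = 287 / (3*(1-2*0.29)) = 227.778 GPa
K/G = 227.778 / 111.24 = 2.048


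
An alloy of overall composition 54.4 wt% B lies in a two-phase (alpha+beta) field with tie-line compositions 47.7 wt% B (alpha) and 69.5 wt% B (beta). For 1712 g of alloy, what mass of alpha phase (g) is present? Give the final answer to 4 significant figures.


f_alpha = (C_beta - C0) / (C_beta - C_alpha)
f_alpha = (69.5 - 54.4) / (69.5 - 47.7) = 0.692661
m_alpha = f_alpha * m_total = 0.692661 * 1712 = 1186 g


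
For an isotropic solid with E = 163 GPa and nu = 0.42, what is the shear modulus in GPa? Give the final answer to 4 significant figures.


G = E / (2*(1+nu))
G = 163 / (2*(1+0.42))
G = 57.39 GPa


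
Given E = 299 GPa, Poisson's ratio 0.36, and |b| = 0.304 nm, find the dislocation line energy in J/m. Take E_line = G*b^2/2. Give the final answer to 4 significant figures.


Step 1: G = E / (2*(1+nu))
G = 299 / (2*(1+0.36)) = 109.926 GPa = 1.09926e+11 Pa
Step 2: E_line = G*b^2/2
b = 0.304 nm = 3.04e-10 m
E_line = 0.5 * 1.09926e+11 * (3.04e-10)^2 = 5.079e-09 J/m


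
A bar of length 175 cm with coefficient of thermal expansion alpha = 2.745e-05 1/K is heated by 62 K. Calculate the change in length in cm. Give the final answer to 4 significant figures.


dL = L0 * alpha * dT
dL = 175 * 2.745e-05 * 62
dL = 0.2978 cm


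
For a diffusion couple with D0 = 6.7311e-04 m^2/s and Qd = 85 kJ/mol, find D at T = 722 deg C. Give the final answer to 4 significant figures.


D = D0 * exp(-Qd / (R*T))
T = 995.15 K
D = 6.7311e-04 * exp(-85e3 / (8.314 * 995.15))
D = 2.325e-08 m^2/s


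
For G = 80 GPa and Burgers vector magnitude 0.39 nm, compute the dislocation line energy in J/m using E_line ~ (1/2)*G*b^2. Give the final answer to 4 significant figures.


E = G*b^2/2
b = 0.39 nm = 3.9e-10 m
G = 80 GPa = 8e+10 Pa
E = 0.5 * 8e+10 * (3.9e-10)^2
E = 6.084e-09 J/m


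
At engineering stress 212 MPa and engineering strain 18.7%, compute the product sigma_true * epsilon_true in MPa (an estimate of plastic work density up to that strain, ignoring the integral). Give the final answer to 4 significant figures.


sigma_true = sigma_eng * (1 + epsilon_eng)
sigma_true = 212 * (1 + 0.187) = 251.644 MPa
epsilon_true = ln(1 + epsilon_eng)
epsilon_true = ln(1 + 0.187) = 0.171429
sigma_true * epsilon_true = 251.644 * 0.171429 = 43.14 MPa


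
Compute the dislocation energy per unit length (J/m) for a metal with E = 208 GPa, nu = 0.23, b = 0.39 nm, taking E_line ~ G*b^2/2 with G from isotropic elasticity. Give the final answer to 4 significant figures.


Step 1: G = E / (2*(1+nu))
G = 208 / (2*(1+0.23)) = 84.5528 GPa = 8.45528e+10 Pa
Step 2: E_line = G*b^2/2
b = 0.39 nm = 3.9e-10 m
E_line = 0.5 * 8.45528e+10 * (3.9e-10)^2 = 6.43e-09 J/m


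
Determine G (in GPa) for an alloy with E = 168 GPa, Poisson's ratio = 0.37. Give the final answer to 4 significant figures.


G = E / (2*(1+nu))
G = 168 / (2*(1+0.37))
G = 61.31 GPa


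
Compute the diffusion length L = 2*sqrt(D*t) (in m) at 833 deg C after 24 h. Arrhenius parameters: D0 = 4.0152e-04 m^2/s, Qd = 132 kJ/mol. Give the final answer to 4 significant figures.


Step 1: D = D0 * exp(-Qd/(R*T))
T = 1106.15 K
D = 4.0152e-04 * exp(-132e3 / (8.314 * 1106.15)) = 2.34517e-10 m^2/s
Step 2: L = 2*sqrt(D*t)
t = 24 h = 86400 s
L = 2*sqrt(2.34517e-10 * 86400) = 9.003e-03 m


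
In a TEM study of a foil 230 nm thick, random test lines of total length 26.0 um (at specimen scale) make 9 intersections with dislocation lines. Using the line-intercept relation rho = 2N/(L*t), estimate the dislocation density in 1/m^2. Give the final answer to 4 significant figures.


rho = 2N / (L * t)
L = 26.0 um = 2.6e-05 m, t = 230 nm = 2.3e-07 m
rho = 2 * 9 / (2.6e-05 * 2.3e-07)
rho = 3.01e+12 1/m^2


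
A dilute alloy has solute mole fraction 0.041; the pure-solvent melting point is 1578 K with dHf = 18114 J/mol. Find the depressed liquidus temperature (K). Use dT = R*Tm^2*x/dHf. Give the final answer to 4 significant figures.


dT = R*Tm^2*x / dHf
dT = 8.314 * 1578^2 * 0.041 / 18114
dT = 46.8591 K
T_new = 1578 - 46.8591 = 1531 K


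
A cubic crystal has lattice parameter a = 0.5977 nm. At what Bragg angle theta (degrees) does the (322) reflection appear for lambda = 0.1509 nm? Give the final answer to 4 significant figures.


d = a / sqrt(h^2+k^2+l^2)
d = 0.5977 / sqrt(17) = 0.144964 nm
lambda = 2*d*sin(theta)  =>  sin(theta) = lambda / (2*d)
sin(theta) = 0.1509 / (2 * 0.144964) = 0.520476
theta = 31.36 deg
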